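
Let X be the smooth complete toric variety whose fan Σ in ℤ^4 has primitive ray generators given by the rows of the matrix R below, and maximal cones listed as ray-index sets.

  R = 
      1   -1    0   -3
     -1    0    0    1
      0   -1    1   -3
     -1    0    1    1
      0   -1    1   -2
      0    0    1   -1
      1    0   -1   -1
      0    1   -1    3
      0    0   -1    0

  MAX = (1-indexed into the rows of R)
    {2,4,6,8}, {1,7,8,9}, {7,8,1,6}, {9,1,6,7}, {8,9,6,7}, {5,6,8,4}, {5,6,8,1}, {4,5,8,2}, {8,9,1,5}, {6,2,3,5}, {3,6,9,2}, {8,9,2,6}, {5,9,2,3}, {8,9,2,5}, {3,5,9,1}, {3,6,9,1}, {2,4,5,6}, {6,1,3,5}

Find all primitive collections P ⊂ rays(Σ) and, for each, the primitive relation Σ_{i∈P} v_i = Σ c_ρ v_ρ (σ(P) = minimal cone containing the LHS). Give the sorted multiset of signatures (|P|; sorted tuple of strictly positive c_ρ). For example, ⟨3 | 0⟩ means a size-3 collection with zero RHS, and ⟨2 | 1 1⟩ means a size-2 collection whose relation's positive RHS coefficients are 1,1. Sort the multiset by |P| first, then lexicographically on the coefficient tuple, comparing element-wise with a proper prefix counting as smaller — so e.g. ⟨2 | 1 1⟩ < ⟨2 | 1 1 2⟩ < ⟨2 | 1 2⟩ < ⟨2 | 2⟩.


The 12 primitive collections of Σ (r=9, n=4):

  • {3,8}:  v_{3} + v_{8} = 0 ; sig = ⟨2 | 0⟩
  • {4,7}:  v_{4} + v_{7} = 0 ; sig = ⟨2 | 0⟩
  • {1,4}:  v_{1} + v_{4} = v_{5} ; sig = ⟨2 | 1⟩
  • {2,7}:  v_{2} + v_{7} = v_{9} ; sig = ⟨2 | 1⟩
  • {4,9}:  v_{4} + v_{9} = v_{2} ; sig = ⟨2 | 1⟩
  • {5,7}:  v_{5} + v_{7} = v_{1} ; sig = ⟨2 | 1⟩
  • {1,2}:  v_{1} + v_{2} = v_{5} + v_{9} ; sig = ⟨2 | 1 1⟩
  • {3,4}:  v_{3} + v_{4} = v_{2} + v_{5} + v_{6} ; sig = ⟨2 | 1 1 1⟩
  • {3,7}:  v_{3} + v_{7} = v_{1} + v_{6} + v_{9} ; sig = ⟨2 | 1 1 1⟩
  • {5,6,9}:  v_{5} + v_{6} + v_{9} = v_{3} ; sig = ⟨3 | 1⟩
  • {1,6,8,9}:  v_{1} + v_{6} + v_{8} + v_{9} = v_{7} ; sig = ⟨4 | 1⟩
  • {2,5,6,8}:  v_{2} + v_{5} + v_{6} + v_{8} = v_{4} ; sig = ⟨4 | 1⟩

Hence PRS(X_Σ) =
{ ⟨2 | 0⟩ ×2,  ⟨2 | 1⟩ ×4,  ⟨2 | 1 1⟩,  ⟨2 | 1 1 1⟩ ×2,  ⟨3 | 1⟩,  ⟨4 | 1⟩ ×2 }


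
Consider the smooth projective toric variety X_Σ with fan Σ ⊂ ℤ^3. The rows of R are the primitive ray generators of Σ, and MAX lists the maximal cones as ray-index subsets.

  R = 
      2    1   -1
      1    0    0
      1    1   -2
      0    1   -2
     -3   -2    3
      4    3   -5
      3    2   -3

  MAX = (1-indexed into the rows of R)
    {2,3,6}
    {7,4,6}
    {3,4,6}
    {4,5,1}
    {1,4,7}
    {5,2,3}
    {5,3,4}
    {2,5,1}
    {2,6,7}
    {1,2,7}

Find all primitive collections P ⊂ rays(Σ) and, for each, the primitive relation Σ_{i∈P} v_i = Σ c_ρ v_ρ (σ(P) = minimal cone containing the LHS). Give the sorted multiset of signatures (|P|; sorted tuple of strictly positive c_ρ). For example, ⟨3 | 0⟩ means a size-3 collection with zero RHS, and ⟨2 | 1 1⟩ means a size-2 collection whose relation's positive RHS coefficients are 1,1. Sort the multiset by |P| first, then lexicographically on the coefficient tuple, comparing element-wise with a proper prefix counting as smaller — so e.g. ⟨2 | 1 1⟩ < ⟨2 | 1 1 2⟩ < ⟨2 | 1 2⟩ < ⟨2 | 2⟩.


Σ has 6 primitive collections:

  • {5,7}:  v_{5} + v_{7} = 0  so sig = ⟨2 | 0⟩
  • {1,3}:  v_{1} + v_{3} = v_{7}  so sig = ⟨2 | 1⟩
  • {2,4}:  v_{2} + v_{4} = v_{3}  so sig = ⟨2 | 1⟩
  • {3,7}:  v_{3} + v_{7} = v_{6}  so sig = ⟨2 | 1⟩
  • {5,6}:  v_{5} + v_{6} = v_{3}  so sig = ⟨2 | 1⟩
  • {1,6}:  v_{1} + v_{6} = 2·v_{7}  so sig = ⟨2 | 2⟩

Hence PRS(X_Σ) =
[⟨2 | 0⟩, ⟨2 | 1⟩, ⟨2 | 1⟩, ⟨2 | 1⟩, ⟨2 | 1⟩, ⟨2 | 2⟩]


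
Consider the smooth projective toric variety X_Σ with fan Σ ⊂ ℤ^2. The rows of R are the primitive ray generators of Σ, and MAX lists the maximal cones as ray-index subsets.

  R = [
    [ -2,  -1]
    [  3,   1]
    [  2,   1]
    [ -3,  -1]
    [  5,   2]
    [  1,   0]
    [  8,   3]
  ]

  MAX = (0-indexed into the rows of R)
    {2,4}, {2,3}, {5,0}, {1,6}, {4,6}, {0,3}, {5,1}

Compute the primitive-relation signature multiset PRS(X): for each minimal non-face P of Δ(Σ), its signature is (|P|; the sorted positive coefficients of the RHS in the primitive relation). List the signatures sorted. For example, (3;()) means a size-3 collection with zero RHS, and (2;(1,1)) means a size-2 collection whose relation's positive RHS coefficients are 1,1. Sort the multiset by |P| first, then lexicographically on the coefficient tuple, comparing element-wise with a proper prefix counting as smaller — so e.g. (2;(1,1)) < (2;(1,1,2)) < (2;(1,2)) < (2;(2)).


14 minimal non-faces of Δ(Σ) (on 7 rays):

  • {0,2}:  v_{0} + v_{2} = 0  ⇒ sig = (2;())
  • {1,3}:  v_{1} + v_{3} = 0  ⇒ sig = (2;())
  • {0,1}:  v_{0} + v_{1} = v_{5}  ⇒ sig = (2;(1))
  • {0,4}:  v_{0} + v_{4} = v_{1}  ⇒ sig = (2;(1))
  • {1,2}:  v_{1} + v_{2} = v_{4}  ⇒ sig = (2;(1))
  • {1,4}:  v_{1} + v_{4} = v_{6}  ⇒ sig = (2;(1))
  • {2,5}:  v_{2} + v_{5} = v_{1}  ⇒ sig = (2;(1))
  • {3,4}:  v_{3} + v_{4} = v_{2}  ⇒ sig = (2;(1))
  • {3,5}:  v_{3} + v_{5} = v_{0}  ⇒ sig = (2;(1))
  • {3,6}:  v_{3} + v_{6} = v_{4}  ⇒ sig = (2;(1))
  • {0,6}:  v_{0} + v_{6} = 2·v_{1}  ⇒ sig = (2;(2))
  • {2,6}:  v_{2} + v_{6} = 2·v_{4}  ⇒ sig = (2;(2))
  • {4,5}:  v_{4} + v_{5} = 2·v_{1}  ⇒ sig = (2;(2))
  • {5,6}:  v_{5} + v_{6} = 3·v_{1}  ⇒ sig = (2;(3))

Sorted signature multiset PRS(X):
[(2;()), (2;()), (2;(1)), (2;(1)), (2;(1)), (2;(1)), (2;(1)), (2;(1)), (2;(1)), (2;(1)), (2;(2)), (2;(2)), (2;(2)), (2;(3))]


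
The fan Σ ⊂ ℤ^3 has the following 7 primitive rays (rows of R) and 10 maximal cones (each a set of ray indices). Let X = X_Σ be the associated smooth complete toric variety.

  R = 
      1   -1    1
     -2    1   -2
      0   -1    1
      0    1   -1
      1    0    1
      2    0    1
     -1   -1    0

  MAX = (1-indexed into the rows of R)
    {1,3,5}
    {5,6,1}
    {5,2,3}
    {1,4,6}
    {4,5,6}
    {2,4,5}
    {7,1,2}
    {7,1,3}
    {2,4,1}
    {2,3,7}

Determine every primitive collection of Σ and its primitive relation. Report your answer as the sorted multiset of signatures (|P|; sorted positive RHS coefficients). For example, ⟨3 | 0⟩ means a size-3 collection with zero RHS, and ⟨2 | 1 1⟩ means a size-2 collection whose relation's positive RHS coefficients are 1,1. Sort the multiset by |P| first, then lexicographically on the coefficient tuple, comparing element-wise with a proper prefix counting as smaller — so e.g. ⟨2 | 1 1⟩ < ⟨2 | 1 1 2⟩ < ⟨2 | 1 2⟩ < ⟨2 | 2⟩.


9 minimal non-faces of Δ(Σ) (on 7 rays):

  • {3,4}:  v_{3} + v_{4} = 0  →  sig = ⟨2 | 0⟩
  • {2,6}:  v_{2} + v_{6} = v_{4}  →  sig = ⟨2 | 1⟩
  • {5,7}:  v_{5} + v_{7} = v_{3}  →  sig = ⟨2 | 1⟩
  • {6,7}:  v_{6} + v_{7} = v_{1}  →  sig = ⟨2 | 1⟩
  • {3,6}:  v_{3} + v_{6} = v_{1} + v_{5}  →  sig = ⟨2 | 1 1⟩
  • {4,7}:  v_{4} + v_{7} = v_{1} + v_{2}  →  sig = ⟨2 | 1 1⟩
  • {1,2,5}:  v_{1} + v_{2} + v_{5} = 0  →  sig = ⟨3 | 0⟩
  • {1,2,3}:  v_{1} + v_{2} + v_{3} = v_{7}  →  sig = ⟨3 | 1⟩
  • {1,4,5}:  v_{1} + v_{4} + v_{5} = v_{6}  →  sig = ⟨3 | 1⟩

Hence PRS(X_Σ) =
    |P|=2: 6 collections, coeffs (), (1), (1), (1), (1,1), (1,1)
    |P|=3: 3 collections, coeffs (), (1), (1)


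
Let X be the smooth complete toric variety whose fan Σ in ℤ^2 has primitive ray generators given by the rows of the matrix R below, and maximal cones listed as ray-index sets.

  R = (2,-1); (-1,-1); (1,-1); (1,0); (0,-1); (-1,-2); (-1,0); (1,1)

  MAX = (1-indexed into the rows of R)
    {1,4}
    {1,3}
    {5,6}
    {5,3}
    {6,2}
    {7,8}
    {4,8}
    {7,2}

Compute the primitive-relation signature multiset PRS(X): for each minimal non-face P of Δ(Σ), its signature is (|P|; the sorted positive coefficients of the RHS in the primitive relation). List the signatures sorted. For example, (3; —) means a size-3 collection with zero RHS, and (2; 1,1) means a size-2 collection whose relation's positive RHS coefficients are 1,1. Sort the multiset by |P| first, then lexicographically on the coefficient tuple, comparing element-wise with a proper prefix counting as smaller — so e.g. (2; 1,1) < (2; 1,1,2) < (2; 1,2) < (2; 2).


Σ has 20 primitive collections:

  • {2,8}:  v_{2} + v_{8} = 0 ; sig = (2; —)
  • {4,7}:  v_{4} + v_{7} = 0 ; sig = (2; —)
  • {1,7}:  v_{1} + v_{7} = v_{3} ; sig = (2; 1)
  • {2,4}:  v_{2} + v_{4} = v_{5} ; sig = (2; 1)
  • {2,5}:  v_{2} + v_{5} = v_{6} ; sig = (2; 1)
  • {3,4}:  v_{3} + v_{4} = v_{1} ; sig = (2; 1)
  • {3,7}:  v_{3} + v_{7} = v_{5} ; sig = (2; 1)
  • {4,5}:  v_{4} + v_{5} = v_{3} ; sig = (2; 1)
  • {5,7}:  v_{5} + v_{7} = v_{2} ; sig = (2; 1)
  • {5,8}:  v_{5} + v_{8} = v_{4} ; sig = (2; 1)
  • {6,8}:  v_{6} + v_{8} = v_{5} ; sig = (2; 1)
  • {1,2}:  v_{1} + v_{2} = v_{3} + v_{5} ; sig = (2; 1,1)
  • {1,6}:  v_{1} + v_{6} = v_{3} + 2·v_{5} ; sig = (2; 1,2)
  • {1,5}:  v_{1} + v_{5} = 2·v_{3} ; sig = (2; 2)
  • {2,3}:  v_{2} + v_{3} = 2·v_{5} ; sig = (2; 2)
  • {3,8}:  v_{3} + v_{8} = 2·v_{4} ; sig = (2; 2)
  • {4,6}:  v_{4} + v_{6} = 2·v_{5} ; sig = (2; 2)
  • {6,7}:  v_{6} + v_{7} = 2·v_{2} ; sig = (2; 2)
  • {1,8}:  v_{1} + v_{8} = 3·v_{4} ; sig = (2; 3)
  • {3,6}:  v_{3} + v_{6} = 3·v_{5} ; sig = (2; 3)

Signatures (|P|; sorted positive RHS coefficients), sorted:
    (2; —)
    (2; —)
    (2; 1)
    (2; 1)
    (2; 1)
    (2; 1)
    (2; 1)
    (2; 1)
    (2; 1)
    (2; 1)
    (2; 1)
    (2; 1,1)
    (2; 1,2)
    (2; 2)
    (2; 2)
    (2; 2)
    (2; 2)
    (2; 2)
    (2; 3)
    (2; 3)


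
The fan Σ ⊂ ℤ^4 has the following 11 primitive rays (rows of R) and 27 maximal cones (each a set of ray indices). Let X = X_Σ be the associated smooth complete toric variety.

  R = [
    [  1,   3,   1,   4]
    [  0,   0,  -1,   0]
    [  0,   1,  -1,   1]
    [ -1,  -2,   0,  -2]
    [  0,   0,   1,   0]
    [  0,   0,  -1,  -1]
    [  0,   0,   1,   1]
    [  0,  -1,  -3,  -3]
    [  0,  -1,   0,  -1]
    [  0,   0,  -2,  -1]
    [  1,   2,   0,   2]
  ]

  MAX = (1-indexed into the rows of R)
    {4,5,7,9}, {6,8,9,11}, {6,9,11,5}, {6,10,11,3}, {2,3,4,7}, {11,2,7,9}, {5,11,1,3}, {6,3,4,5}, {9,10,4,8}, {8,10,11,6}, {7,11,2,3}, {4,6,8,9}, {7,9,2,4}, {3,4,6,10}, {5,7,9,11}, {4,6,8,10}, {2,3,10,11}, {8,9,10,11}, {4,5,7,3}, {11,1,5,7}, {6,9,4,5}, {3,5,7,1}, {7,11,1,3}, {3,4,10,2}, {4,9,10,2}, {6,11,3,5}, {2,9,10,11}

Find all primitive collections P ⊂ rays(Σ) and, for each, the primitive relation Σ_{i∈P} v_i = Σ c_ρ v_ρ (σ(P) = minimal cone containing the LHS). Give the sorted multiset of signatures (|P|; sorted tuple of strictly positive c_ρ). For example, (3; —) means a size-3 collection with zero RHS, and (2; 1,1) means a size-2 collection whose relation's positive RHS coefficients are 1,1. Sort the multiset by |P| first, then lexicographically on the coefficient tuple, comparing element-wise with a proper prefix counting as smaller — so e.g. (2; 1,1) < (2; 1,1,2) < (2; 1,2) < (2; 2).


Minimal non-faces — 19 found among 11 rays, 27 max cones:

  • {2,5}:  v_{2} + v_{5} = 0 — sig = (2; —)
  • {4,11}:  v_{4} + v_{11} = 0 — sig = (2; —)
  • {6,7}:  v_{6} + v_{7} = 0 — sig = (2; —)
  • {2,6}:  v_{2} + v_{6} = v_{10} — sig = (2; 1)
  • {3,9}:  v_{3} + v_{9} = v_{2} — sig = (2; 1)
  • {5,10}:  v_{5} + v_{10} = v_{6} — sig = (2; 1)
  • {7,10}:  v_{7} + v_{10} = v_{2} — sig = (2; 1)
  • {1,8}:  v_{1} + v_{8} = v_{10} + v_{11} — sig = (2; 1,1)
  • {1,9}:  v_{1} + v_{9} = v_{7} + v_{11} — sig = (2; 1,1)
  • {1,10}:  v_{1} + v_{10} = v_{3} + v_{11} — sig = (2; 1,1)
  • {7,8}:  v_{7} + v_{8} = v_{9} + v_{10} — sig = (2; 1,1)
  • {1,2}:  v_{1} + v_{2} = v_{3} + v_{7} + v_{11} — sig = (2; 1,1,1)
  • {1,4}:  v_{1} + v_{4} = v_{3} + v_{5} + v_{7} — sig = (2; 1,1,1)
  • {1,6}:  v_{1} + v_{6} = v_{3} + v_{5} + v_{11} — sig = (2; 1,1,1)
  • {2,8}:  v_{2} + v_{8} = v_{9} + 2·v_{10} — sig = (2; 1,2)
  • {5,8}:  v_{5} + v_{8} = 2·v_{6} + v_{9} — sig = (2; 1,2)
  • {3,8}:  v_{3} + v_{8} = 2·v_{10} — sig = (2; 2)
  • {6,9,10}:  v_{6} + v_{9} + v_{10} = v_{8} — sig = (3; 1)
  • {3,5,7,11}:  v_{3} + v_{5} + v_{7} + v_{11} = v_{1} — sig = (4; 1)

Signatures (|P|; sorted positive RHS coefficients), sorted:
[(2; —), (2; —), (2; —), (2; 1), (2; 1), (2; 1), (2; 1), (2; 1,1), (2; 1,1), (2; 1,1), (2; 1,1), (2; 1,1,1), (2; 1,1,1), (2; 1,1,1), (2; 1,2), (2; 1,2), (2; 2), (3; 1), (4; 1)]


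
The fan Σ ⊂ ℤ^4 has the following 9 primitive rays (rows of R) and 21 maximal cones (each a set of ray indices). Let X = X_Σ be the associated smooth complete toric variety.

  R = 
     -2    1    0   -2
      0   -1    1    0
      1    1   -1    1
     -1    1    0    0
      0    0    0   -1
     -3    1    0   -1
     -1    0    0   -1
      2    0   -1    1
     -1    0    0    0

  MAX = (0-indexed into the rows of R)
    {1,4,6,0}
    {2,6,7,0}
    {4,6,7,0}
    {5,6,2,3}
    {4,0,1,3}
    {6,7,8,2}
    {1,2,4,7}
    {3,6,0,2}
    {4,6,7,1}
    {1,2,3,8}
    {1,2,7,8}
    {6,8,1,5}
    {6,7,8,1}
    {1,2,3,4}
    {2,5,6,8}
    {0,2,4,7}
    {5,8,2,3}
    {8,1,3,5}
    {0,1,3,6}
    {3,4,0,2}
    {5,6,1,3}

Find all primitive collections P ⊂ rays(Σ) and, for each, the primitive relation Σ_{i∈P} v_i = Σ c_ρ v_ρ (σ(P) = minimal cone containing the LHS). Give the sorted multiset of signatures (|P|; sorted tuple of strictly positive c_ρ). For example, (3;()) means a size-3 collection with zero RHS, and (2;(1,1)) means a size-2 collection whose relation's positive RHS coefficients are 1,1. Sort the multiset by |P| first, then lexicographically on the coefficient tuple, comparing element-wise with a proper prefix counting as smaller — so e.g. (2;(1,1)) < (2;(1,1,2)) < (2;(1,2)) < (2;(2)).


Primitive collections (13):

  P={3,7}:  v_{3} + v_{7} = v_{2} ; sig = (2;(1))
  P={4,8}:  v_{4} + v_{8} = v_{6} ; sig = (2;(1))
  P={5,7}:  v_{5} + v_{7} = v_{2} + v_{6} + v_{8} ; sig = (2;(1,1,1))
  P={0,8}:  v_{0} + v_{8} = v_{3} + 2·v_{6} ; sig = (2;(1,2))
  P={4,5}:  v_{4} + v_{5} = v_{3} + 2·v_{6} ; sig = (2;(1,2))
  P={0,5}:  v_{0} + v_{5} = 2·v_{3} + 3·v_{6} ; sig = (2;(2,3))
  P={1,2,6}:  v_{1} + v_{2} + v_{6} = 0 ; sig = (3;())
  P={0,1,7}:  v_{0} + v_{1} + v_{7} = v_{4} ; sig = (3;(1))
  P={3,4,6}:  v_{3} + v_{4} + v_{6} = v_{0} ; sig = (3;(1))
  P={3,6,8}:  v_{3} + v_{6} + v_{8} = v_{5} ; sig = (3;(1))
  P={0,1,2}:  v_{0} + v_{1} + v_{2} = v_{3} + v_{4} ; sig = (3;(1,1))
  P={1,2,5}:  v_{1} + v_{2} + v_{5} = v_{3} + v_{8} ; sig = (3;(1,1))
  P={2,4,6}:  v_{2} + v_{4} + v_{6} = v_{0} + v_{7} ; sig = (3;(1,1))

Signatures (|P|; sorted positive RHS coefficients), sorted:
[(2;(1)), (2;(1)), (2;(1,1,1)), (2;(1,2)), (2;(1,2)), (2;(2,3)), (3;()), (3;(1)), (3;(1)), (3;(1)), (3;(1,1)), (3;(1,1)), (3;(1,1))]


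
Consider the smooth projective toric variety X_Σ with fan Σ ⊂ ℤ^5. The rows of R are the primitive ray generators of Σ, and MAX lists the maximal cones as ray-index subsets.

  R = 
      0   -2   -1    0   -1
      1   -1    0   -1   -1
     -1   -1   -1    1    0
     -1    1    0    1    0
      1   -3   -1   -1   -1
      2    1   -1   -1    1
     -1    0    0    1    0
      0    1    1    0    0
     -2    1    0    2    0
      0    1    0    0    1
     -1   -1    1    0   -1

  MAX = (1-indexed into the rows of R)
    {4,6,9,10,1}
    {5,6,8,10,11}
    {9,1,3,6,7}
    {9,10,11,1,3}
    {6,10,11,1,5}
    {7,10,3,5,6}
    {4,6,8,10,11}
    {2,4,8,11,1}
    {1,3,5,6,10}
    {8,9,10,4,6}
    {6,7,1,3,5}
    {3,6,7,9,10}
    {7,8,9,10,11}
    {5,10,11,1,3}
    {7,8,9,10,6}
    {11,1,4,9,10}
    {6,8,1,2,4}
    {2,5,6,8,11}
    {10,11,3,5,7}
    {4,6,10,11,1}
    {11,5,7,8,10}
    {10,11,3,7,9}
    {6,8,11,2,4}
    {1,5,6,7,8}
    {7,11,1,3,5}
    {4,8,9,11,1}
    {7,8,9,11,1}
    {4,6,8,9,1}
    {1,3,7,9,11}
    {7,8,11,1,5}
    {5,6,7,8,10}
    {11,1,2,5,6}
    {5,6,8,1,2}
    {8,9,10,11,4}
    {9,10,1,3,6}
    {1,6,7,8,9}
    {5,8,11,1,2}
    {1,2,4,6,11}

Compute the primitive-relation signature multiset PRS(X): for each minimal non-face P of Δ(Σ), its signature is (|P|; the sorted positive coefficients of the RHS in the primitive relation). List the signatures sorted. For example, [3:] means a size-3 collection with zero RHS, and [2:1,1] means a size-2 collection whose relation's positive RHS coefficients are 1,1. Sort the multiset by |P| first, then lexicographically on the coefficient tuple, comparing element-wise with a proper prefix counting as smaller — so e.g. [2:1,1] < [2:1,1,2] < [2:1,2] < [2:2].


|primitive collections| = 15. Relations:

  {2,3}:  v_{2} + v_{3} = v_{1} ; sig = [2:1]
  {3,8}:  v_{3} + v_{8} = v_{7} ; sig = [2:1]
  {4,5}:  v_{4} + v_{5} = v_{1} ; sig = [2:1]
  {4,7}:  v_{4} + v_{7} = v_{9} ; sig = [2:1]
  {2,7}:  v_{2} + v_{7} = v_{1} + v_{8} ; sig = [2:1,1]
  {2,10}:  v_{2} + v_{10} = v_{6} + v_{11} ; sig = [2:1,1]
  {5,9}:  v_{5} + v_{9} = v_{1} + v_{7} ; sig = [2:1,1]
  {2,9}:  v_{2} + v_{9} = v_{1} + v_{4} + v_{8} ; sig = [2:1,1,1]
  {3,4}:  v_{3} + v_{4} = v_{1} + v_{9} + v_{10} ; sig = [2:1,1,1]
  {1,8,10}:  v_{1} + v_{8} + v_{10} = 0 ; sig = [3:]
  {6,7,11}:  v_{6} + v_{7} + v_{11} = 0 ; sig = [3:]
  {1,7,10}:  v_{1} + v_{7} + v_{10} = v_{3} ; sig = [3:1]
  {6,9,11}:  v_{6} + v_{9} + v_{11} = v_{4} ; sig = [3:1]
  {3,6,11}:  v_{3} + v_{6} + v_{11} = v_{1} + v_{10} ; sig = [3:1,1]
  {1,6,8,11}:  v_{1} + v_{6} + v_{8} + v_{11} = v_{2} ; sig = [4:1]

Signatures (|P|; sorted positive RHS coefficients), sorted:
[[2:1], [2:1], [2:1], [2:1], [2:1,1], [2:1,1], [2:1,1], [2:1,1,1], [2:1,1,1], [3:], [3:], [3:1], [3:1], [3:1,1], [4:1]]


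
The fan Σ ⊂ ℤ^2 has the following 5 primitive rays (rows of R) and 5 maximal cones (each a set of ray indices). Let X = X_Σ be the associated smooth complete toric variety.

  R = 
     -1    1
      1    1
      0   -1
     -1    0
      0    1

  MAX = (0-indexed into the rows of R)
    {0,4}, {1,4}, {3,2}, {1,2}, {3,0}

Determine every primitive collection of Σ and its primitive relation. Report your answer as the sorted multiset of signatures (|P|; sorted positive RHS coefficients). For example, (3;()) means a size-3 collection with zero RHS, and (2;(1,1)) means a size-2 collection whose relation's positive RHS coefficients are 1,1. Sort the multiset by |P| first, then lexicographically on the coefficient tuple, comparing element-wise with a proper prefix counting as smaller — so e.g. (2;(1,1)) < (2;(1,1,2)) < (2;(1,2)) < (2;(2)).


|primitive collections| = 5. Relations:

  P={2,4}:  v_{2} + v_{4} = 0  →  sig = (2;())
  P={0,2}:  v_{0} + v_{2} = v_{3}  →  sig = (2;(1))
  P={1,3}:  v_{1} + v_{3} = v_{4}  →  sig = (2;(1))
  P={3,4}:  v_{3} + v_{4} = v_{0}  →  sig = (2;(1))
  P={0,1}:  v_{0} + v_{1} = 2·v_{4}  →  sig = (2;(2))

so the primitive-relation signature multiset is
{ (2;()),  (2;(1)) ×3,  (2;(2)) }


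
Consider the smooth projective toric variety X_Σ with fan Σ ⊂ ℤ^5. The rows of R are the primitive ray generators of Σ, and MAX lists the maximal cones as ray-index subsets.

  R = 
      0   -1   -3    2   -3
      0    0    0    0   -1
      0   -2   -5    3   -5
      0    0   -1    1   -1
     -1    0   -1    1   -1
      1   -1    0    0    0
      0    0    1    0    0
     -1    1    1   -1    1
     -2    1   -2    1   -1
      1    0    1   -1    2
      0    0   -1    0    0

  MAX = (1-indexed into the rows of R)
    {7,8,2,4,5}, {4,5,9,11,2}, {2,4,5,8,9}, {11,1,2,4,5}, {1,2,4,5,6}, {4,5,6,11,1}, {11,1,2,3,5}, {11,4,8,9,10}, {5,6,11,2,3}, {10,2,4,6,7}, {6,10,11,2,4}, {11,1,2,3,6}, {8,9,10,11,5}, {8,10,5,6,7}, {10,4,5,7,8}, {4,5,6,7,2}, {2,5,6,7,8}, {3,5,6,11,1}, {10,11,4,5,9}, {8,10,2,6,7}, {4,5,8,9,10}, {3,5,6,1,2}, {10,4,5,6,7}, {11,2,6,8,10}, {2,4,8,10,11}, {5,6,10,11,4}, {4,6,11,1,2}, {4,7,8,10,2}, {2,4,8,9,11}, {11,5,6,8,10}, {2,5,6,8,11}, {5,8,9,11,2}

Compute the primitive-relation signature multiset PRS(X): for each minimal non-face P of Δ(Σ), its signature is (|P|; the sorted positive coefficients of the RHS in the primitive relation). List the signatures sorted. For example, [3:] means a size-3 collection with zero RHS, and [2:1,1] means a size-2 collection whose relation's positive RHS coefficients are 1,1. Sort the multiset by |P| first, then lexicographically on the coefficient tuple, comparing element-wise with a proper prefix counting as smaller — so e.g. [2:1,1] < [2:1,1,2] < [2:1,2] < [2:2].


Δ(Σ) — 11 vertices, 18 min non-faces:

  P = {7,11}:  v_{7} + v_{11} = 0 ; sig = [2:]
  P = {6,9}:  v_{6} + v_{9} = v_{5} + v_{11} ; sig = [2:1,1]
  P = {1,8}:  v_{1} + v_{8} = v_{2} + v_{5} + v_{11} ; sig = [2:1,1,1]
  P = {1,10}:  v_{1} + v_{10} = v_{4} + v_{6} + v_{11} ; sig = [2:1,1,1]
  P = {3,10}:  v_{3} + v_{10} = v_{1} + v_{6} + v_{11} ; sig = [2:1,1,1]
  P = {7,9}:  v_{7} + v_{9} = v_{4} + v_{5} + v_{8} ; sig = [2:1,1,1]
  P = {1,7}:  v_{1} + v_{7} = v_{2} + v_{4} + v_{5} + v_{6} ; sig = [2:1,1,1,1]
  P = {3,7}:  v_{3} + v_{7} = v_{1} + v_{2} + v_{5} + v_{6} ; sig = [2:1,1,1,1]
  P = {1,9}:  v_{1} + v_{9} = v_{2} + v_{4} + 2·v_{5} + 2·v_{11} ; sig = [2:1,1,2,2]
  P = {3,9}:  v_{3} + v_{9} = v_{1} + v_{2} + 2·v_{5} + 2·v_{11} ; sig = [2:1,1,2,2]
  P = {3,8}:  v_{3} + v_{8} = 2·v_{2} + 2·v_{5} + v_{6} + 2·v_{11} ; sig = [2:1,2,2,2]
  P = {3,4}:  v_{3} + v_{4} = 2·v_{1} ; sig = [2:2]
  P = {2,5,10}:  v_{2} + v_{5} + v_{10} = 0 ; sig = [3:]
  P = {4,6,8}:  v_{4} + v_{6} + v_{8} = 0 ; sig = [3:]
  P = {2,9,10}:  v_{2} + v_{9} + v_{10} = v_{4} + v_{8} + v_{11} ; sig = [3:1,1,1]
  P = {4,5,8,11}:  v_{4} + v_{5} + v_{8} + v_{11} = v_{9} ; sig = [4:1]
  P = {1,2,5,6,11}:  v_{1} + v_{2} + v_{5} + v_{6} + v_{11} = v_{3} ; sig = [5:1]
  P = {2,4,5,6,11}:  v_{2} + v_{4} + v_{5} + v_{6} + v_{11} = v_{1} ; sig = [5:1]

so the primitive-relation signature multiset is
[[2:], [2:1,1], [2:1,1,1], [2:1,1,1], [2:1,1,1], [2:1,1,1], [2:1,1,1,1], [2:1,1,1,1], [2:1,1,2,2], [2:1,1,2,2], [2:1,2,2,2], [2:2], [3:], [3:], [3:1,1,1], [4:1], [5:1], [5:1]]


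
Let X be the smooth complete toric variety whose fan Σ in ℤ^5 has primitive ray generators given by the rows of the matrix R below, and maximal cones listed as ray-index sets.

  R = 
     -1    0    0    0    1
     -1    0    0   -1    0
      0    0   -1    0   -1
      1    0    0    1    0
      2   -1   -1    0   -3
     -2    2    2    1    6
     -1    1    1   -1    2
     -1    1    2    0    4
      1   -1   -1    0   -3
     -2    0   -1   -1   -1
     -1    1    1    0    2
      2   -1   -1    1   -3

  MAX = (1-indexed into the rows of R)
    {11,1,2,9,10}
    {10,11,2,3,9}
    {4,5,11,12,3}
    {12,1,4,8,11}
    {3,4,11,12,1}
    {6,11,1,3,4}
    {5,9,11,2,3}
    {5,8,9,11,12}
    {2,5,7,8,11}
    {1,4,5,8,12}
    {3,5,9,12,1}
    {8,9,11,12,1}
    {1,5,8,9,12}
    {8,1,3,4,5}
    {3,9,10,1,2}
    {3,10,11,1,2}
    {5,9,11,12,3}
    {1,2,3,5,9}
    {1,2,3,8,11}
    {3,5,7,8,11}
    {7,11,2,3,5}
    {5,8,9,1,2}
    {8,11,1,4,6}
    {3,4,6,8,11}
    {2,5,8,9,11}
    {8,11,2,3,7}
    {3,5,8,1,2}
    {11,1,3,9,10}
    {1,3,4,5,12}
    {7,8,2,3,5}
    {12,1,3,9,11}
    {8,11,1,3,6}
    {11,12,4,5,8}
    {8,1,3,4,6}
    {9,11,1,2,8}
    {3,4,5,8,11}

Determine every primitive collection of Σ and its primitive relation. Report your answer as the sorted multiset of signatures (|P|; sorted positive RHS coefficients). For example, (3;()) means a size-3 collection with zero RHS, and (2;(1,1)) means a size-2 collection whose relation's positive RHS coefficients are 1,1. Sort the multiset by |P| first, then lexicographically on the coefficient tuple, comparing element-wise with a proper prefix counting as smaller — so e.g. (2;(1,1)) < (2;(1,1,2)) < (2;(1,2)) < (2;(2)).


Primitive collections (24):

  P = {2,4}:  v_{2} + v_{4} = 0  ⟹  sig = (2;())
  P = {2,12}:  v_{2} + v_{12} = v_{9}  ⟹  sig = (2;(1))
  P = {4,9}:  v_{4} + v_{9} = v_{12}  ⟹  sig = (2;(1))
  P = {7,12}:  v_{7} + v_{12} = v_{5} + v_{11}  ⟹  sig = (2;(1,1))
  P = {1,7}:  v_{1} + v_{7} = v_{2} + v_{3} + v_{8}  ⟹  sig = (2;(1,1,1))
  P = {5,6}:  v_{5} + v_{6} = v_{3} + v_{4} + v_{8}  ⟹  sig = (2;(1,1,1))
  P = {5,10}:  v_{5} + v_{10} = v_{2} + v_{3} + v_{9}  ⟹  sig = (2;(1,1,1))
  P = {6,9}:  v_{6} + v_{9} = v_{1} + v_{4} + v_{11}  ⟹  sig = (2;(1,1,1))
  P = {7,9}:  v_{7} + v_{9} = v_{2} + v_{5} + v_{11}  ⟹  sig = (2;(1,1,1))
  P = {8,10}:  v_{8} + v_{10} = v_{1} + v_{2} + v_{11}  ⟹  sig = (2;(1,1,1))
  P = {2,6}:  v_{2} + v_{6} = v_{1} + v_{3} + v_{8} + v_{11}  ⟹  sig = (2;(1,1,1,1))
  P = {4,7}:  v_{4} + v_{7} = v_{3} + v_{5} + v_{8} + v_{11}  ⟹  sig = (2;(1,1,1,1))
  P = {4,10}:  v_{4} + v_{10} = v_{1} + v_{3} + v_{9} + v_{11}  ⟹  sig = (2;(1,1,1,1))
  P = {10,12}:  v_{10} + v_{12} = v_{1} + v_{3} + 2·v_{9} + v_{11}  ⟹  sig = (2;(1,1,1,2))
  P = {6,12}:  v_{6} + v_{12} = v_{1} + 2·v_{4} + v_{11}  ⟹  sig = (2;(1,1,2))
  P = {7,10}:  v_{7} + v_{10} = 2·v_{2} + v_{3} + v_{11}  ⟹  sig = (2;(1,1,2))
  P = {6,7}:  v_{6} + v_{7} = 2·v_{3} + 2·v_{8} + v_{11}  ⟹  sig = (2;(1,2,2))
  P = {6,10}:  v_{6} + v_{10} = 2·v_{1} + v_{3} + 2·v_{11}  ⟹  sig = (2;(1,2,2))
  P = {1,5,11}:  v_{1} + v_{5} + v_{11} = 0  ⟹  sig = (3;())
  P = {3,8,9}:  v_{3} + v_{8} + v_{9} = 0  ⟹  sig = (3;())
  P = {3,8,12}:  v_{3} + v_{8} + v_{12} = v_{4}  ⟹  sig = (3;(1))
  P = {1,2,3,9,11}:  v_{1} + v_{2} + v_{3} + v_{9} + v_{11} = v_{10}  ⟹  sig = (5;(1))
  P = {1,3,4,8,11}:  v_{1} + v_{3} + v_{4} + v_{8} + v_{11} = v_{6}  ⟹  sig = (5;(1))
  P = {2,3,5,8,11}:  v_{2} + v_{3} + v_{5} + v_{8} + v_{11} = v_{7}  ⟹  sig = (5;(1))

so the primitive-relation signature multiset is
{ (2;()),  (2;(1)) ×2,  (2;(1,1)),  (2;(1,1,1)) ×6,  (2;(1,1,1,1)) ×3,  (2;(1,1,1,2)),  (2;(1,1,2)) ×2,  (2;(1,2,2)) ×2,  (3;()) ×2,  (3;(1)),  (5;(1)) ×3 }


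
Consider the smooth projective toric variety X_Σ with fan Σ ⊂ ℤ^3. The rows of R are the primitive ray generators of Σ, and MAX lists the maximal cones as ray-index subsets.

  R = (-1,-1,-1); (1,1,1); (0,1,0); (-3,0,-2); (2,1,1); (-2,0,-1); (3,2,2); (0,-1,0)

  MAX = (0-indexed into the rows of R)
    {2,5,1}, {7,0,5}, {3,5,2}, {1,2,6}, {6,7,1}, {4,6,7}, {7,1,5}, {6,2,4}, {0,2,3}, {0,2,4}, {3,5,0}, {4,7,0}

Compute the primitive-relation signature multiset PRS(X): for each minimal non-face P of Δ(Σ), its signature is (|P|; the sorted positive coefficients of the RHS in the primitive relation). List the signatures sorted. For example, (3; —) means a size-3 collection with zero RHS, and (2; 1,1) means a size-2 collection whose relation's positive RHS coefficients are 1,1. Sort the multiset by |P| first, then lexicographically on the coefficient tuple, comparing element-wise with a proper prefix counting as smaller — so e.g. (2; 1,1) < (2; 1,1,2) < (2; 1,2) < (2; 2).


Σ has 11 primitive collections:

  • {0,1}:  v_{0} + v_{1} = 0  ⟹  sig = (2; —)
  • {2,7}:  v_{2} + v_{7} = 0  ⟹  sig = (2; —)
  • {0,6}:  v_{0} + v_{6} = v_{4}  ⟹  sig = (2; 1)
  • {1,4}:  v_{1} + v_{4} = v_{6}  ⟹  sig = (2; 1)
  • {4,5}:  v_{4} + v_{5} = v_{2}  ⟹  sig = (2; 1)
  • {1,3}:  v_{1} + v_{3} = v_{2} + v_{5}  ⟹  sig = (2; 1,1)
  • {3,7}:  v_{3} + v_{7} = v_{0} + v_{5}  ⟹  sig = (2; 1,1)
  • {5,6}:  v_{5} + v_{6} = v_{1} + v_{2}  ⟹  sig = (2; 1,1)
  • {3,4}:  v_{3} + v_{4} = v_{0} + 2·v_{2}  ⟹  sig = (2; 1,2)
  • {3,6}:  v_{3} + v_{6} = 2·v_{2}  ⟹  sig = (2; 2)
  • {0,2,5}:  v_{0} + v_{2} + v_{5} = v_{3}  ⟹  sig = (3; 1)

Sorted signature multiset PRS(X):
{ (2; —) ×2,  (2; 1) ×3,  (2; 1,1) ×3,  (2; 1,2),  (2; 2),  (3; 1) }


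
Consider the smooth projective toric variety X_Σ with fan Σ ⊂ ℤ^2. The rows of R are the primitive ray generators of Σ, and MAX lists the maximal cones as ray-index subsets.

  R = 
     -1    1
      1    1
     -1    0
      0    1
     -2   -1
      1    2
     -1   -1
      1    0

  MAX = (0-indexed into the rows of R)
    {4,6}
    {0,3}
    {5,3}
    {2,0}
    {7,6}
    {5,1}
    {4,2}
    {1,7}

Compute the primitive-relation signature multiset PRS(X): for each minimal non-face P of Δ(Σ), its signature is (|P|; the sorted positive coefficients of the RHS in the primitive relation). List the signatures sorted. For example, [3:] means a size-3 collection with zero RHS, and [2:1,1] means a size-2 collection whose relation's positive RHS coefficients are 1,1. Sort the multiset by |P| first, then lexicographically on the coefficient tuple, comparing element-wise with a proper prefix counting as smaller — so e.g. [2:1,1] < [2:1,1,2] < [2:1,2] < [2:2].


Primitive collections (20):

  P = {1,6}:  v_{1} + v_{6} = 0  →  sig = [2:]
  P = {2,7}:  v_{2} + v_{7} = 0  →  sig = [2:]
  P = {0,7}:  v_{0} + v_{7} = v_{3}  →  sig = [2:1]
  P = {1,2}:  v_{1} + v_{2} = v_{3}  →  sig = [2:1]
  P = {1,3}:  v_{1} + v_{3} = v_{5}  →  sig = [2:1]
  P = {1,4}:  v_{1} + v_{4} = v_{2}  →  sig = [2:1]
  P = {2,3}:  v_{2} + v_{3} = v_{0}  →  sig = [2:1]
  P = {2,6}:  v_{2} + v_{6} = v_{4}  →  sig = [2:1]
  P = {3,6}:  v_{3} + v_{6} = v_{2}  →  sig = [2:1]
  P = {3,7}:  v_{3} + v_{7} = v_{1}  →  sig = [2:1]
  P = {4,5}:  v_{4} + v_{5} = v_{0}  →  sig = [2:1]
  P = {4,7}:  v_{4} + v_{7} = v_{6}  →  sig = [2:1]
  P = {5,6}:  v_{5} + v_{6} = v_{3}  →  sig = [2:1]
  P = {0,1}:  v_{0} + v_{1} = 2·v_{3}  →  sig = [2:2]
  P = {0,6}:  v_{0} + v_{6} = 2·v_{2}  →  sig = [2:2]
  P = {2,5}:  v_{2} + v_{5} = 2·v_{3}  →  sig = [2:2]
  P = {3,4}:  v_{3} + v_{4} = 2·v_{2}  →  sig = [2:2]
  P = {5,7}:  v_{5} + v_{7} = 2·v_{1}  →  sig = [2:2]
  P = {0,4}:  v_{0} + v_{4} = 3·v_{2}  →  sig = [2:3]
  P = {0,5}:  v_{0} + v_{5} = 3·v_{3}  →  sig = [2:3]

Signatures (|P|; sorted positive RHS coefficients), sorted:
{ [2:] ×2,  [2:1] ×11,  [2:2] ×5,  [2:3] ×2 }


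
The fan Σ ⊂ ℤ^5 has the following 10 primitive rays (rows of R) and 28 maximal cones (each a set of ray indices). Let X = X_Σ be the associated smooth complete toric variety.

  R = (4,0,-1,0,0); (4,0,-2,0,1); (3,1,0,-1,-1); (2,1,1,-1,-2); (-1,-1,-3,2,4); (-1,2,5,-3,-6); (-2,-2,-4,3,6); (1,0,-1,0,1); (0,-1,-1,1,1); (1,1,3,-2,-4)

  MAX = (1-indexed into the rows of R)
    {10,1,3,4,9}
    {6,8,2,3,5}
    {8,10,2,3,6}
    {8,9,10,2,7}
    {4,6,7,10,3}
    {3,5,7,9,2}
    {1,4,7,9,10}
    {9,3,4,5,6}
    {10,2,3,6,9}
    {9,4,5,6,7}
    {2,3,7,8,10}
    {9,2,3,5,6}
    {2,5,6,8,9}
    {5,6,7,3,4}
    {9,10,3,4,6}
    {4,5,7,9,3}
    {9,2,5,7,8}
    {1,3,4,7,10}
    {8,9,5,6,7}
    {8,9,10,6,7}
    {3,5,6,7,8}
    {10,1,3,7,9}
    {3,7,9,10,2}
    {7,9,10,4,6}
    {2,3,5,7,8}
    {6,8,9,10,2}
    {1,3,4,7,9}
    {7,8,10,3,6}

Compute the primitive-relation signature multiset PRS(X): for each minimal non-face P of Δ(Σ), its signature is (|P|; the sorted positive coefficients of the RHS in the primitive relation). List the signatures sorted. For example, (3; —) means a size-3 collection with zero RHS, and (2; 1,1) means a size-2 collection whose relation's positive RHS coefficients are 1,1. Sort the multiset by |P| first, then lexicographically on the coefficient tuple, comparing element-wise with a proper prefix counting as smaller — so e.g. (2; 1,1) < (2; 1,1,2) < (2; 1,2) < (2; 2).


Minimal non-faces — 11 found among 10 rays, 28 max cones:

  P={5,10}:  v_{5} + v_{10} = 0  ⟹  sig = (2; —)
  P={4,8}:  v_{4} + v_{8} = v_{3}  ⟹  sig = (2; 1)
  P={1,6}:  v_{1} + v_{6} = v_{4} + v_{10}  ⟹  sig = (2; 1,1)
  P={1,5}:  v_{1} + v_{5} = v_{3} + v_{4} + v_{7} + v_{9}  ⟹  sig = (2; 1,1,1,1)
  P={1,8}:  v_{1} + v_{8} = 2·v_{3} + v_{7} + v_{9} + v_{10}  ⟹  sig = (2; 1,1,1,2)
  P={1,2}:  v_{1} + v_{2} = 3·v_{3} + v_{7} + 2·v_{9} + v_{10}  ⟹  sig = (2; 1,1,2,3)
  P={2,4}:  v_{2} + v_{4} = 2·v_{3} + v_{9}  ⟹  sig = (2; 1,2)
  P={2,6,7}:  v_{2} + v_{6} + v_{7} = v_{8}  ⟹  sig = (3; 1)
  P={3,8,9}:  v_{3} + v_{8} + v_{9} = v_{2}  ⟹  sig = (3; 1)
  P={3,6,7,9}:  v_{3} + v_{6} + v_{7} + v_{9} = 0  ⟹  sig = (4; —)
  P={3,4,7,9,10}:  v_{3} + v_{4} + v_{7} + v_{9} + v_{10} = v_{1}  ⟹  sig = (5; 1)

Sorted signature multiset PRS(X):
    (2; —)
    (2; 1)
    (2; 1,1)
    (2; 1,1,1,1)
    (2; 1,1,1,2)
    (2; 1,1,2,3)
    (2; 1,2)
    (3; 1)
    (3; 1)
    (4; —)
    (5; 1)


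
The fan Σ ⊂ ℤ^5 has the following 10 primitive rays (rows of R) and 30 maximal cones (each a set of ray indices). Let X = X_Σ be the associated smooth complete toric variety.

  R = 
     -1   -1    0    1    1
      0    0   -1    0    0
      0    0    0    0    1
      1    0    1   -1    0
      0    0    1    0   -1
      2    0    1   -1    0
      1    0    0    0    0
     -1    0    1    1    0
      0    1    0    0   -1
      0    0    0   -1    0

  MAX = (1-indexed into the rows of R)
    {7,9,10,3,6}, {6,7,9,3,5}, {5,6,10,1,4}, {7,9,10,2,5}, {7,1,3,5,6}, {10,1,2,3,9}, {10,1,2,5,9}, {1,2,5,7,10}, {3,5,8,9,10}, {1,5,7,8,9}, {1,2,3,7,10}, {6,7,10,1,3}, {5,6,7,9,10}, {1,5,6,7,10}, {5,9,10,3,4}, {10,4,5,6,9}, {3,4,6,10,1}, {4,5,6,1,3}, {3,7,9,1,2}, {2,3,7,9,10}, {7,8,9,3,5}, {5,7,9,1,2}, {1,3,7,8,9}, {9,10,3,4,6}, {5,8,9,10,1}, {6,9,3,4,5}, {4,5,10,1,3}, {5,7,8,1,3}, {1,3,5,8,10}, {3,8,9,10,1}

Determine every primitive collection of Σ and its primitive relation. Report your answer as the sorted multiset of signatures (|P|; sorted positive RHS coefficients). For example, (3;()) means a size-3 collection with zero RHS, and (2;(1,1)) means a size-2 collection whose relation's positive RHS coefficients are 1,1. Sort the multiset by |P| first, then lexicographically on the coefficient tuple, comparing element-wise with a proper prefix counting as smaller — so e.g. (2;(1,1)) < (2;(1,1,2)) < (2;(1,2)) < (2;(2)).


14 minimal non-faces of Δ(Σ) (on 10 rays):

  • {4,7}:  v_{4} + v_{7} = v_{6} ; sig = (2;(1))
  • {2,4}:  v_{2} + v_{4} = v_{7} + v_{10} ; sig = (2;(1,1))
  • {2,8}:  v_{2} + v_{8} = v_{1} + v_{9} ; sig = (2;(1,1))
  • {2,6}:  v_{2} + v_{6} = 2·v_{7} + v_{10} ; sig = (2;(1,2))
  • {6,8}:  v_{6} + v_{8} = 2·v_{3} + 2·v_{5} + v_{7} ; sig = (2;(1,2,2))
  • {4,8}:  v_{4} + v_{8} = 2·v_{3} + 2·v_{5} ; sig = (2;(2,2))
  • {2,3,5}:  v_{2} + v_{3} + v_{5} = 0 ; sig = (3;())
  • {1,4,9}:  v_{1} + v_{4} + v_{9} = v_{3} + v_{5} ; sig = (3;(1,1))
  • {7,8,10}:  v_{7} + v_{8} + v_{10} = v_{3} + v_{5} ; sig = (3;(1,1))
  • {1,6,9}:  v_{1} + v_{6} + v_{9} = v_{3} + v_{5} + v_{7} ; sig = (3;(1,1,1))
  • {1,7,9,10}:  v_{1} + v_{7} + v_{9} + v_{10} = 0 ; sig = (4;())
  • {1,3,5,9}:  v_{1} + v_{3} + v_{5} + v_{9} = v_{8} ; sig = (4;(1))
  • {3,5,7,10}:  v_{3} + v_{5} + v_{7} + v_{10} = v_{4} ; sig = (4;(1))
  • {3,5,6,10}:  v_{3} + v_{5} + v_{6} + v_{10} = 2·v_{4} ; sig = (4;(2))

Hence PRS(X_Σ) =
    |P|=2: 6 collections, coeffs (1), (1,1), (1,1), (1,2), (1,2,2), (2,2)
    |P|=3: 4 collections, coeffs (), (1,1), (1,1), (1,1,1)
    |P|=4: 4 collections, coeffs (), (1), (1), (2)


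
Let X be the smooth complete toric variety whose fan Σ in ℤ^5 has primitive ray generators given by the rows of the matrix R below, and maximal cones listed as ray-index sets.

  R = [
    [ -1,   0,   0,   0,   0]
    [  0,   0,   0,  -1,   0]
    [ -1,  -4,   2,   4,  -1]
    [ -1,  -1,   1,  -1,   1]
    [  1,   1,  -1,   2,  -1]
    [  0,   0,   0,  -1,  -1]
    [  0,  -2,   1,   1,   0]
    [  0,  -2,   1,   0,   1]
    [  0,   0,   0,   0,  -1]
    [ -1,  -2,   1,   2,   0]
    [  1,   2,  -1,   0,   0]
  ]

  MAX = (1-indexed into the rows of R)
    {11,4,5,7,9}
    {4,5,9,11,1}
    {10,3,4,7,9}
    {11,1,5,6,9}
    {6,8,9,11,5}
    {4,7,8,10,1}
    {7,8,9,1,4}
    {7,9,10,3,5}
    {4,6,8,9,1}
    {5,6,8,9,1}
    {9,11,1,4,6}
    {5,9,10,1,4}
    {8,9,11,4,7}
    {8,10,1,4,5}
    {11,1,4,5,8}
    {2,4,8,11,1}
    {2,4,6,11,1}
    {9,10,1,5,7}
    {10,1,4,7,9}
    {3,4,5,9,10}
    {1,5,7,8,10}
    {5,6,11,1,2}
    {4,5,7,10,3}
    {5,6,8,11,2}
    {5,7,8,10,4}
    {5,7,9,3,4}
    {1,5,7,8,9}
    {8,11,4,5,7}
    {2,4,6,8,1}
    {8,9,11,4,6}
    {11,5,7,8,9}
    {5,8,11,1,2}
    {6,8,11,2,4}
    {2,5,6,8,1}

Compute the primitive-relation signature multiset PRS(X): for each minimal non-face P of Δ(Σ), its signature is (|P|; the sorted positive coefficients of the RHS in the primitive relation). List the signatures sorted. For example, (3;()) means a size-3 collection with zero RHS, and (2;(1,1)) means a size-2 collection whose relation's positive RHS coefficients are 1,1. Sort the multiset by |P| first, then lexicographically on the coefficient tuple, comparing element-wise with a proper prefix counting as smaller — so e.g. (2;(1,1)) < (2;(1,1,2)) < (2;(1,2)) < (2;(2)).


The 20 primitive collections of Σ (r=11, n=5):

  P={2,9}:  v_{2} + v_{9} = v_{6}  ⇒ sig = (2;(1))
  P={2,7}:  v_{2} + v_{7} = v_{8} + v_{9}  ⇒ sig = (2;(1,1))
  P={2,10}:  v_{2} + v_{10} = v_{1} + v_{7}  ⇒ sig = (2;(1,1))
  P={2,3}:  v_{2} + v_{3} = v_{7} + v_{9} + v_{10}  ⇒ sig = (2;(1,1,1))
  P={6,10}:  v_{6} + v_{10} = v_{1} + v_{7} + v_{9}  ⇒ sig = (2;(1,1,1))
  P={3,6}:  v_{3} + v_{6} = v_{7} + 2·v_{9} + v_{10}  ⇒ sig = (2;(1,1,2))
  P={3,11}:  v_{3} + v_{11} = 3·v_{4} + 3·v_{5} + v_{7} + v_{9}  ⇒ sig = (2;(1,1,3,3))
  P={1,3}:  v_{1} + v_{3} = v_{9} + 2·v_{10}  ⇒ sig = (2;(1,2))
  P={3,8}:  v_{3} + v_{8} = 2·v_{7} + v_{10}  ⇒ sig = (2;(1,2))
  P={6,7}:  v_{6} + v_{7} = v_{8} + 2·v_{9}  ⇒ sig = (2;(1,2))
  P={10,11}:  v_{10} + v_{11} = 2·v_{4} + 2·v_{5}  ⇒ sig = (2;(2,2))
  P={2,4,5}:  v_{2} + v_{4} + v_{5} = 0  ⇒ sig = (3;())
  P={4,5,6}:  v_{4} + v_{5} + v_{6} = v_{9}  ⇒ sig = (3;(1))
  P={1,7,11}:  v_{1} + v_{7} + v_{11} = v_{4} + v_{5}  ⇒ sig = (3;(1,1))
  P={8,9,10}:  v_{8} + v_{9} + v_{10} = v_{1} + 2·v_{7}  ⇒ sig = (3;(1,2))
  P={1,8,9,11}:  v_{1} + v_{8} + v_{9} + v_{11} = 0  ⇒ sig = (4;())
  P={1,4,5,7}:  v_{1} + v_{4} + v_{5} + v_{7} = v_{10}  ⇒ sig = (4;(1))
  P={1,6,8,11}:  v_{1} + v_{6} + v_{8} + v_{11} = v_{2}  ⇒ sig = (4;(1))
  P={4,5,8,9}:  v_{4} + v_{5} + v_{8} + v_{9} = v_{7}  ⇒ sig = (4;(1))
  P={4,5,7,9,10}:  v_{4} + v_{5} + v_{7} + v_{9} + v_{10} = v_{3}  ⇒ sig = (5;(1))

Signatures (|P|; sorted positive RHS coefficients), sorted:
[(2;(1)), (2;(1,1)), (2;(1,1)), (2;(1,1,1)), (2;(1,1,1)), (2;(1,1,2)), (2;(1,1,3,3)), (2;(1,2)), (2;(1,2)), (2;(1,2)), (2;(2,2)), (3;()), (3;(1)), (3;(1,1)), (3;(1,2)), (4;()), (4;(1)), (4;(1)), (4;(1)), (5;(1))]


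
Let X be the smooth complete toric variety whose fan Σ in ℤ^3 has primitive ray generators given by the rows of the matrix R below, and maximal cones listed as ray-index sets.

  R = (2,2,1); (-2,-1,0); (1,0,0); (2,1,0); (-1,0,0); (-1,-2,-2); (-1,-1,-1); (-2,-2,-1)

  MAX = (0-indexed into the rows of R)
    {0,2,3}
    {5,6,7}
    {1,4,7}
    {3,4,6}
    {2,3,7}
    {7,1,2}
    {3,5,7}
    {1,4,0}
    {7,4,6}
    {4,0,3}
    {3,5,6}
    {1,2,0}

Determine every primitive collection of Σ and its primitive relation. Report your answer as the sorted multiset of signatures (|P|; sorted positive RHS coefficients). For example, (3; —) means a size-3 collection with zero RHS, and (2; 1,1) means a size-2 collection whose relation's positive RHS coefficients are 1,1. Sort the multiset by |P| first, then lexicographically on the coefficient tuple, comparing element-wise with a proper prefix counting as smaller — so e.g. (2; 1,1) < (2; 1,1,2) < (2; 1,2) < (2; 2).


Minimal non-faces — 12 found among 8 rays, 12 max cones:

  P = {0,7}:  v_{0} + v_{7} = 0  ⇒ sig = (2; —)
  P = {1,3}:  v_{1} + v_{3} = 0  ⇒ sig = (2; —)
  P = {2,4}:  v_{2} + v_{4} = 0  ⇒ sig = (2; —)
  P = {0,5}:  v_{0} + v_{5} = v_{3} + v_{6}  ⇒ sig = (2; 1,1)
  P = {0,6}:  v_{0} + v_{6} = v_{3} + v_{4}  ⇒ sig = (2; 1,1)
  P = {1,5}:  v_{1} + v_{5} = v_{6} + v_{7}  ⇒ sig = (2; 1,1)
  P = {1,6}:  v_{1} + v_{6} = v_{4} + v_{7}  ⇒ sig = (2; 1,1)
  P = {2,6}:  v_{2} + v_{6} = v_{3} + v_{7}  ⇒ sig = (2; 1,1)
  P = {4,5}:  v_{4} + v_{5} = 2·v_{6}  ⇒ sig = (2; 2)
  P = {2,5}:  v_{2} + v_{5} = 2·v_{3} + 2·v_{7}  ⇒ sig = (2; 2,2)
  P = {3,4,7}:  v_{3} + v_{4} + v_{7} = v_{6}  ⇒ sig = (3; 1)
  P = {3,6,7}:  v_{3} + v_{6} + v_{7} = v_{5}  ⇒ sig = (3; 1)

Sorted signature multiset PRS(X):
    (2; —)
    (2; —)
    (2; —)
    (2; 1,1)
    (2; 1,1)
    (2; 1,1)
    (2; 1,1)
    (2; 1,1)
    (2; 2)
    (2; 2,2)
    (3; 1)
    (3; 1)


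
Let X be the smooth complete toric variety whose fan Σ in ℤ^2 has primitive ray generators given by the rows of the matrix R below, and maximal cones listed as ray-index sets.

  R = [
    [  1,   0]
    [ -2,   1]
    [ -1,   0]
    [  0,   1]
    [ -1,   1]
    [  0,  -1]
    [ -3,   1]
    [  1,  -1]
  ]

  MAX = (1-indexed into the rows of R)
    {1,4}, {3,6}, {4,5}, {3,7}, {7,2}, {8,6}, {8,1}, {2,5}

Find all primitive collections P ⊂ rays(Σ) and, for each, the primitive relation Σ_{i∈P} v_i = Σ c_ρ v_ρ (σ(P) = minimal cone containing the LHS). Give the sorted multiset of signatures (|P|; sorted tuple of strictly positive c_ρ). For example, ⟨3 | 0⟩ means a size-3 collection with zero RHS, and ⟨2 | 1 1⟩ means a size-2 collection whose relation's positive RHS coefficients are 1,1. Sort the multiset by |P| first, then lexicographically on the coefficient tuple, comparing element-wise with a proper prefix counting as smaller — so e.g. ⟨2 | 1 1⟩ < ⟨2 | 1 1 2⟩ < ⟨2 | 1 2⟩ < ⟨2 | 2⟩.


20 minimal non-faces of Δ(Σ) (on 8 rays):

  P = {1,3}:  v_{1} + v_{3} = 0  so sig = ⟨2 | 0⟩
  P = {4,6}:  v_{4} + v_{6} = 0  so sig = ⟨2 | 0⟩
  P = {5,8}:  v_{5} + v_{8} = 0  so sig = ⟨2 | 0⟩
  P = {1,2}:  v_{1} + v_{2} = v_{5}  so sig = ⟨2 | 1⟩
  P = {1,5}:  v_{1} + v_{5} = v_{4}  so sig = ⟨2 | 1⟩
  P = {1,6}:  v_{1} + v_{6} = v_{8}  so sig = ⟨2 | 1⟩
  P = {1,7}:  v_{1} + v_{7} = v_{2}  so sig = ⟨2 | 1⟩
  P = {2,3}:  v_{2} + v_{3} = v_{7}  so sig = ⟨2 | 1⟩
  P = {2,8}:  v_{2} + v_{8} = v_{3}  so sig = ⟨2 | 1⟩
  P = {3,4}:  v_{3} + v_{4} = v_{5}  so sig = ⟨2 | 1⟩
  P = {3,5}:  v_{3} + v_{5} = v_{2}  so sig = ⟨2 | 1⟩
  P = {3,8}:  v_{3} + v_{8} = v_{6}  so sig = ⟨2 | 1⟩
  P = {4,8}:  v_{4} + v_{8} = v_{1}  so sig = ⟨2 | 1⟩
  P = {5,6}:  v_{5} + v_{6} = v_{3}  so sig = ⟨2 | 1⟩
  P = {4,7}:  v_{4} + v_{7} = v_{2} + v_{5}  so sig = ⟨2 | 1 1⟩
  P = {2,4}:  v_{2} + v_{4} = 2·v_{5}  so sig = ⟨2 | 2⟩
  P = {2,6}:  v_{2} + v_{6} = 2·v_{3}  so sig = ⟨2 | 2⟩
  P = {5,7}:  v_{5} + v_{7} = 2·v_{2}  so sig = ⟨2 | 2⟩
  P = {7,8}:  v_{7} + v_{8} = 2·v_{3}  so sig = ⟨2 | 2⟩
  P = {6,7}:  v_{6} + v_{7} = 3·v_{3}  so sig = ⟨2 | 3⟩

Signatures (|P|; sorted positive RHS coefficients), sorted:
    |P|=2: 20 collections, coeffs (), (), (), (1), (1), (1), (1), (1), (1), (1), (1), (1), (1), (1), (1,1), (2), (2), (2), (2), (3)
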